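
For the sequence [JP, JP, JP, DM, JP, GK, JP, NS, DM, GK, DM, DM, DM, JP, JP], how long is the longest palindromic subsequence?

Using dp[i][j] = 2 + dp[i+1][j−1] if the ends match, else max(dp[i+1][j], dp[i][j−1]):
dp[1][15] = 9. A witness is JP JP DM DM DM DM DM JP JP at positions 1,2,4,9,11,12,13,14,15.

9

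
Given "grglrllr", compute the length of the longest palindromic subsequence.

5

One longest palindromic subsequence is rlllr (positions 2,4,6,7,8); it reads the same forward and backward, and the interval DP gives dp[1][8] = 5.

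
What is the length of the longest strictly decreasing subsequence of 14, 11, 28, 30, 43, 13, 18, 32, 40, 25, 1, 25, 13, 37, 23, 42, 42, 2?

Let dp[i] be the longest decreasing subsequence ending at position i. Then dp = [1, 2, 1, 1, 1, 2, 2, 2, 2, 3, 4, 3, 4, 3, 4, 2, 2, 5].
The maximum is 5; one witness is 43, 32, 25, 13, 2 at positions 5,8,10,13,18.

5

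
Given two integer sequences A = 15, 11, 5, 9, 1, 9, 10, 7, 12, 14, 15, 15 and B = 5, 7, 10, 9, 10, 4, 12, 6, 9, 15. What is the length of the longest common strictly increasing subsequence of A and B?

5

For each value that appears in both, track the longest common increasing run ending there.
The best achievable length is 5; one witness is 5, 9, 10, 12, 15 (A-positions 3,4,7,9,11, B-positions 1,4,5,7,10).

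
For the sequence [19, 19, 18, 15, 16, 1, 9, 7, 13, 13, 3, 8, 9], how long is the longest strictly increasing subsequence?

Scanning left to right, the best length ending at each element is: 19→1, 19→1, 18→1, 15→1, 16→2, 1→1, 9→2, 7→2, 13→3, 13→3, 3→2, 8→3, 9→4.
So the longest increasing subsequence has length 4, e.g. 1, 7, 8, 9.

4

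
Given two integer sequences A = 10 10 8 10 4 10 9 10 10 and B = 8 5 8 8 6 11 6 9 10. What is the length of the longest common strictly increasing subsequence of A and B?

A longest common strictly increasing subsequence is 8, 9, 10 (length 3); it appears in order in both A and B, and no longer such subsequence exists.

3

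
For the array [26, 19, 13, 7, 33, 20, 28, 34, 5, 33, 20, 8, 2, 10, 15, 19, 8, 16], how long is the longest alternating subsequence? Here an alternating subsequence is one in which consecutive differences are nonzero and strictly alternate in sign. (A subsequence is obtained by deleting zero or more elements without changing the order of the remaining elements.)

Track the best alternating length ending on an up-step vs a down-step at each position: up/down = 1/1, 1/2, 1/2, 1/2, 3/1, 3/4, 5/4, 5/1, 1/6, 7/6, 7/8, 7/8, 1/8, 9/8, 9/8, 9/8, 9/10, 11/10.
The maximum over both is 11; one such subsequence is 26, 19, 33, 20, 28, 5, 33, 8, 10, 8, 16.

11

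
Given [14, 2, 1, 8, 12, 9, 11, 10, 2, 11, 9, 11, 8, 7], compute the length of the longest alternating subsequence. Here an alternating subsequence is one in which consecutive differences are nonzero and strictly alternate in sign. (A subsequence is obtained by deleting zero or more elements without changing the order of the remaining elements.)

Track the best alternating length ending on an up-step vs a down-step at each position: up/down = 1/1, 1/2, 1/2, 3/2, 3/2, 3/4, 5/4, 5/6, 3/6, 7/4, 7/8, 9/4, 7/10, 7/10.
The maximum over both is 10; one such subsequence is 14, 2, 12, 9, 11, 10, 11, 9, 11, 8.

10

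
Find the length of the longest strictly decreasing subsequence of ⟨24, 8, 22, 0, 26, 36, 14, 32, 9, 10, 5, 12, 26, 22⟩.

5

Let dp[i] be the longest decreasing subsequence ending at position i. Then dp = [1, 2, 2, 3, 1, 1, 3, 2, 4, 4, 5, 4, 3, 4].
The maximum is 5; one witness is 24, 22, 14, 9, 5 at positions 1,3,7,9,11.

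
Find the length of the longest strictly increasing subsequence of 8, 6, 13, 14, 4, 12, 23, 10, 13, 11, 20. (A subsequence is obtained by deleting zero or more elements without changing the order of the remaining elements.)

4

Scanning left to right, the best length ending at each element is: 8→1, 6→1, 13→2, 14→3, 4→1, 12→2, 23→4, 10→2, 13→3, 11→3, 20→4.
So the longest increasing subsequence has length 4, e.g. 8, 13, 14, 23.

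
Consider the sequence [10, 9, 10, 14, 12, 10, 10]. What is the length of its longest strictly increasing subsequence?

Let dp[i] be the longest increasing subsequence ending at position i. Then dp = [1, 1, 2, 3, 3, 2, 2].
The maximum is 3; one witness is 9, 10, 14 at positions 2,3,4.

3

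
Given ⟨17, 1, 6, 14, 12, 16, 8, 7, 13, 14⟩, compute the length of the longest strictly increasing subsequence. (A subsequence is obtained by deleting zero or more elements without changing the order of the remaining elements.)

5

One longest increasing subsequence is 1, 6, 12, 13, 14 (positions 2,3,5,9,10), of length 5; no longer one exists.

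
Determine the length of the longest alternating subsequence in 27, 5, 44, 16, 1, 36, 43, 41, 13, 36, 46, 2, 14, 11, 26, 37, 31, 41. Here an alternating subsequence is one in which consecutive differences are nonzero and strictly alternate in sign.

13

Track the best alternating length ending on an up-step vs a down-step at each position: up/down = 1/1, 1/2, 3/1, 3/4, 1/4, 5/4, 5/4, 5/6, 5/6, 7/6, 7/1, 5/8, 9/8, 9/10, 11/8, 11/8, 11/12, 13/8.
The maximum over both is 13; one such subsequence is 27, 5, 44, 16, 36, 13, 36, 2, 14, 11, 37, 31, 41.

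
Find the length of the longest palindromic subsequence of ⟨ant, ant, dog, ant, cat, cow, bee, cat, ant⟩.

5

One longest palindromic subsequence is ant cat bee cat ant (positions 1,5,7,8,9); it reads the same forward and backward, and the interval DP gives dp[1][9] = 5.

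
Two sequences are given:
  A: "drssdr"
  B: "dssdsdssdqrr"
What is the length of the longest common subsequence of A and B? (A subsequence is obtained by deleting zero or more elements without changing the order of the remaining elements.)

Backtracking the LCS table gives one alignment: d (A1,B6) → s (A3,B7) → s (A4,B8) → d (A5,B9) → r (A6,B12).
So the longest common subsequence has length 5.

5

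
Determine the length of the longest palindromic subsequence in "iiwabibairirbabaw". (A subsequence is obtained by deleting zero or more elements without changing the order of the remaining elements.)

11

One longest palindromic subsequence is wabarirabaw (positions 3,4,5,8,10,11,12,14,15,16,17); it reads the same forward and backward, and the interval DP gives dp[1][17] = 11.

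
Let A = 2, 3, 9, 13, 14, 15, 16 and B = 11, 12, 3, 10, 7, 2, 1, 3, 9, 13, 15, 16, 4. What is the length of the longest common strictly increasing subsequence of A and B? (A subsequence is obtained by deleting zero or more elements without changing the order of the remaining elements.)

A longest common strictly increasing subsequence is 2, 3, 9, 13, 15, 16 (length 6); it appears in order in both A and B, and no longer such subsequence exists.

6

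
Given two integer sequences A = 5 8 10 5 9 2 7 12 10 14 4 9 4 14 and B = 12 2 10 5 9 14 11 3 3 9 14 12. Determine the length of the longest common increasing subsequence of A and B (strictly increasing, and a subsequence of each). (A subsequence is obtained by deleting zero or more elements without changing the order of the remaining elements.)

3

For each value that appears in both, track the longest common increasing run ending there.
The best achievable length is 3; one witness is 2, 10, 14 (A-positions 6,9,10, B-positions 2,3,6).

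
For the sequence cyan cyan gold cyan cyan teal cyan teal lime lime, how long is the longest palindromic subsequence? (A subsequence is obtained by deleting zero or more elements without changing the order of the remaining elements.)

Using dp[i][j] = 2 + dp[i+1][j−1] if the ends match, else max(dp[i+1][j], dp[i][j−1]):
dp[1][10] = 5. A witness is cyan cyan cyan cyan cyan at positions 1,2,4,5,7.

5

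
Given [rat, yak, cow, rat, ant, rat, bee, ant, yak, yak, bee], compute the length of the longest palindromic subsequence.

5

Using dp[i][j] = 2 + dp[i+1][j−1] if the ends match, else max(dp[i+1][j], dp[i][j−1]):
dp[1][11] = 5. A witness is yak ant bee ant yak at positions 2,5,7,8,10.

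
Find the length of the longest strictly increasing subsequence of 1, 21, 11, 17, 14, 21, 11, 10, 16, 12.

4

Scanning left to right, the best length ending at each element is: 1→1, 21→2, 11→2, 17→3, 14→3, 21→4, 11→2, 10→2, 16→4, 12→3.
So the longest increasing subsequence has length 4, e.g. 1, 11, 17, 21.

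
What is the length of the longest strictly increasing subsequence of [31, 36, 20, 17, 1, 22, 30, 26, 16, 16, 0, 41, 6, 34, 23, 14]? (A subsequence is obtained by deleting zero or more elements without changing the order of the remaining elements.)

4

Scanning left to right, the best length ending at each element is: 31→1, 36→2, 20→1, 17→1, 1→1, 22→2, 30→3, 26→3, 16→2, 16→2, 0→1, 41→4, 6→2, 34→4, 23→3, 14→3.
So the longest increasing subsequence has length 4, e.g. 20, 22, 30, 41.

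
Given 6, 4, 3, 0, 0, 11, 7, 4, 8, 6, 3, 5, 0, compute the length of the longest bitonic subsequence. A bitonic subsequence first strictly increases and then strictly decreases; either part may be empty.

6

Let inc[i] be the LIS ending at i and dec[i] the longest strictly decreasing subsequence starting at i. inc = [1, 1, 1, 1, 1, 2, 2, 2, 3, 3, 2, 3, 1], dec = [4, 3, 2, 1, 1, 5, 4, 3, 4, 3, 2, 2, 1].
max_i inc[i]+dec[i]−1 = 6, with one witness 6, 11, 8, 6, 5, 0.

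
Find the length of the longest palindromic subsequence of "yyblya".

One longest palindromic subsequence is yly (positions 2,4,5); it reads the same forward and backward, and the interval DP gives dp[1][6] = 3.

3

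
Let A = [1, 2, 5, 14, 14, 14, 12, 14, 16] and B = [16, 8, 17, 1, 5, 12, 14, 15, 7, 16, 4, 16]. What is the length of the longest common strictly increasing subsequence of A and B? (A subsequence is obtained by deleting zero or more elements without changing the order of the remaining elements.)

5

For each value that appears in both, track the longest common increasing run ending there.
The best achievable length is 5; one witness is 1, 5, 12, 14, 16 (A-positions 1,3,7,8,9, B-positions 4,5,6,7,10).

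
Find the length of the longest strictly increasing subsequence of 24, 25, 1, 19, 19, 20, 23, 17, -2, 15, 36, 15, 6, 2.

Scanning left to right, the best length ending at each element is: 24→1, 25→2, 1→1, 19→2, 19→2, 20→3, 23→4, 17→2, -2→1, 15→2, 36→5, 15→2, 6→2, 2→2.
So the longest increasing subsequence has length 5, e.g. 1, 19, 20, 23, 36.

5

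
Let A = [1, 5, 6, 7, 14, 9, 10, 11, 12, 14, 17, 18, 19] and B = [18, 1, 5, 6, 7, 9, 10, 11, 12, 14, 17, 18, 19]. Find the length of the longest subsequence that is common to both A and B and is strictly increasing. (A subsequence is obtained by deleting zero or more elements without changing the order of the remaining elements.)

For each value that appears in both, track the longest common increasing run ending there.
The best achievable length is 12; one witness is 1, 5, 6, 7, 9, 10, 11, 12, 14, 17, 18, 19 (A-positions 1,2,3,4,6,7,8,9,10,11,12,13, B-positions 2,3,4,5,6,7,8,9,10,11,12,13).

12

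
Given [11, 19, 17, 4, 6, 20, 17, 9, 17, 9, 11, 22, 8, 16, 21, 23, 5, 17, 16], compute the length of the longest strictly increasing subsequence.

One longest increasing subsequence is 4, 6, 9, 11, 16, 21, 23 (positions 4,5,8,11,14,15,16), of length 7; no longer one exists.

7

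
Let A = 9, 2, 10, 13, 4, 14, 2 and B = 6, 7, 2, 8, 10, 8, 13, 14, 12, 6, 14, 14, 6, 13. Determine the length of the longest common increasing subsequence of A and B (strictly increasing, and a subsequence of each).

4

A longest common strictly increasing subsequence is 2, 10, 13, 14 (length 4); it appears in order in both A and B, and no longer such subsequence exists.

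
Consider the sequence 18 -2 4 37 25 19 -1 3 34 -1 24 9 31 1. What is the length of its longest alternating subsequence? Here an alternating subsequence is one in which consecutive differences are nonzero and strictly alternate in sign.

10

Track the best alternating length ending on an up-step vs a down-step at each position: up/down = 1/1, 1/2, 3/2, 3/1, 3/4, 3/4, 3/4, 5/4, 5/4, 3/6, 7/6, 7/8, 9/6, 7/10.
The maximum over both is 10; one such subsequence is 18, -2, 4, -1, 3, -1, 24, 9, 31, 1.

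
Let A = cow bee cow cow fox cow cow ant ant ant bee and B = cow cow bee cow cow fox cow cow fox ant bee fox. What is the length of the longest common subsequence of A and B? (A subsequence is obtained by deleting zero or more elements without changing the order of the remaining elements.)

A longest common subsequence is cow, bee, cow, cow, fox, cow, cow, ant, bee (length 9); the LCS DP confirms no longer common subsequence exists.

9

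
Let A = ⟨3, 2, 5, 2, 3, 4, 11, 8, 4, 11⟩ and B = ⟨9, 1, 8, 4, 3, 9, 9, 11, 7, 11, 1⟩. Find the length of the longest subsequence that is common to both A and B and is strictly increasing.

A longest common strictly increasing subsequence is 4, 11 (length 2); it appears in order in both A and B, and no longer such subsequence exists.

2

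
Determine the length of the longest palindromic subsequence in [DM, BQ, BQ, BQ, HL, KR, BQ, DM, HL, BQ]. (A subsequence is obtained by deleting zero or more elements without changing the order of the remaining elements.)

Using dp[i][j] = 2 + dp[i+1][j−1] if the ends match, else max(dp[i+1][j], dp[i][j−1]):
dp[1][10] = 6. A witness is DM BQ BQ BQ BQ DM at positions 1,2,3,4,7,8.

6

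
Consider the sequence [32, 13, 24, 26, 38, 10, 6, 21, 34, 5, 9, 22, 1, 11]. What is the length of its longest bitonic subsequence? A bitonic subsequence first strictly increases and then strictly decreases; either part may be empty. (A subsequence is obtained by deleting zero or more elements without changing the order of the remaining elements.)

One longest bitonic subsequence is 13, 24, 26, 38, 10, 6, 5, 1 (positions 2,3,4,5,6,7,10,13): it rises to 38 then falls. Length 8 is optimal.

8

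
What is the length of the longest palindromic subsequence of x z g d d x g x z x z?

One longest palindromic subsequence is xzgddgzx (positions 1,2,3,4,5,7,9,10); it reads the same forward and backward, and the interval DP gives dp[1][11] = 8.

8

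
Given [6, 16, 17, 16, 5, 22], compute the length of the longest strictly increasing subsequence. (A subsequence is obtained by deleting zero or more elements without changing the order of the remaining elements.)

One longest increasing subsequence is 6, 16, 17, 22 (positions 1,2,3,6), of length 4; no longer one exists.

4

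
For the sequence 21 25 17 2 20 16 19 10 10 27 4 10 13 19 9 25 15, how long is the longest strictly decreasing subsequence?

5

Let dp[i] be the longest decreasing subsequence ending at position i. Then dp = [1, 1, 2, 3, 2, 3, 3, 4, 4, 1, 5, 4, 4, 3, 5, 2, 4].
The maximum is 5; one witness is 21, 17, 16, 10, 4 at positions 1,3,6,8,11.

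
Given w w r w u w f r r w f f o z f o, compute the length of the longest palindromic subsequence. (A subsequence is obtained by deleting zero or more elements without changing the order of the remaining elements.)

7

One longest palindromic subsequence is wrwuwrw (positions 2,3,4,5,6,9,10); it reads the same forward and backward, and the interval DP gives dp[1][16] = 7.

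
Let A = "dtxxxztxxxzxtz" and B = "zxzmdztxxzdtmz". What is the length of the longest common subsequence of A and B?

8

Backtracking the LCS table gives one alignment: d (A1,B5) → z (A6,B6) → t (A7,B7) → x (A9,B8) → x (A10,B9) → z (A11,B10) → t (A13,B12) → z (A14,B14).
So the longest common subsequence has length 8.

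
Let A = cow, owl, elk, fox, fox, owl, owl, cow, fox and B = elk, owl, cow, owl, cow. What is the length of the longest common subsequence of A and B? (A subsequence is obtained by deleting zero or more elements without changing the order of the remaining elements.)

Backtracking the LCS table gives one alignment: elk (A3,B1) → owl (A6,B2) → owl (A7,B4) → cow (A8,B5).
So the longest common subsequence has length 4.

4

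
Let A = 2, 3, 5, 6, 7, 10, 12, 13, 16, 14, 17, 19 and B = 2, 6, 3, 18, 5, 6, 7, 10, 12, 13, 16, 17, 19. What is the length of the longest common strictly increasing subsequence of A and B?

11

For each value that appears in both, track the longest common increasing run ending there.
The best achievable length is 11; one witness is 2, 3, 5, 6, 7, 10, 12, 13, 16, 17, 19 (A-positions 1,2,3,4,5,6,7,8,9,11,12, B-positions 1,3,5,6,7,8,9,10,11,12,13).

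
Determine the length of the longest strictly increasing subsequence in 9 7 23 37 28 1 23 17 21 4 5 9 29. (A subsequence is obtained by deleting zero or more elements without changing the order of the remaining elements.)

5

Let dp[i] be the longest increasing subsequence ending at position i. Then dp = [1, 1, 2, 3, 3, 1, 2, 2, 3, 2, 3, 4, 5].
The maximum is 5; one witness is 1, 4, 5, 9, 29 at positions 6,10,11,12,13.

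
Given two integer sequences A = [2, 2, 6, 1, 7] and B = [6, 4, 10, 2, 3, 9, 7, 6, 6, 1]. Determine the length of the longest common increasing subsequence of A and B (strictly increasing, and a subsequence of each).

2

A longest common strictly increasing subsequence is 6, 7 (length 2); it appears in order in both A and B, and no longer such subsequence exists.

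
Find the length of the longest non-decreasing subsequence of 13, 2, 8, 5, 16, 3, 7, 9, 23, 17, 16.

Let dp[i] be the longest non-decreasing subsequence ending at position i. Then dp = [1, 1, 2, 2, 3, 2, 3, 4, 5, 5, 5].
The maximum is 5; one witness is 2, 5, 7, 9, 23 at positions 2,4,7,8,9.

5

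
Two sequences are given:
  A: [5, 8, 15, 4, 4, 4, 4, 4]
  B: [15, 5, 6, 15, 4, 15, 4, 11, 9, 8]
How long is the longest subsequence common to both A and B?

A longest common subsequence is 5, 15, 4, 4 (length 4); the LCS DP confirms no longer common subsequence exists.

4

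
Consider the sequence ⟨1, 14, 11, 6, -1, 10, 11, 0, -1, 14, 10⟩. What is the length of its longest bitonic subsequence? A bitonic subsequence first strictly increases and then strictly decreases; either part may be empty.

6

One longest bitonic subsequence is 1, 14, 11, 10, 0, -1 (positions 1,2,3,6,8,9): it rises to 14 then falls. Length 6 is optimal.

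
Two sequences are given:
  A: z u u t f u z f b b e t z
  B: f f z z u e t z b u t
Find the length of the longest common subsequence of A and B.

6

Backtracking the LCS table gives one alignment: z (A1,B4) → u (A2,B5) → t (A4,B7) → z (A7,B8) → b (A9,B9) → t (A12,B11).
So the longest common subsequence has length 6.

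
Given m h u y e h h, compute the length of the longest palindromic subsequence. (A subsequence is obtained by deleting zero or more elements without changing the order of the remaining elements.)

3

One longest palindromic subsequence is hhh (positions 2,6,7); it reads the same forward and backward, and the interval DP gives dp[1][7] = 3.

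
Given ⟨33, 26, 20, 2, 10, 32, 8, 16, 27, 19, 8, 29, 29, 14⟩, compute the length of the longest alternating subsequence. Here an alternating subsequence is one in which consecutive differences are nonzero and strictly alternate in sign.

A longest alternating subsequence is 33, 2, 10, 8, 27, 19, 29, 14 (positions 1,4,5,7,9,10,12,14); its 7 consecutive differences strictly alternate in sign, and length 8 is optimal.

8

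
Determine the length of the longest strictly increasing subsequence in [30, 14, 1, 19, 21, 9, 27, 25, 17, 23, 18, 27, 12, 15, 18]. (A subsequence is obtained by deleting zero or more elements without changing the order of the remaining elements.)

Let dp[i] be the longest increasing subsequence ending at position i. Then dp = [1, 1, 1, 2, 3, 2, 4, 4, 3, 4, 4, 5, 3, 4, 5].
The maximum is 5; one witness is 14, 19, 21, 25, 27 at positions 2,4,5,8,12.

5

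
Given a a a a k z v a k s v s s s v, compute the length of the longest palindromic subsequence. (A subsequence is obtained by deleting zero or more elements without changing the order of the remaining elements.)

Using dp[i][j] = 2 + dp[i+1][j−1] if the ends match, else max(dp[i+1][j], dp[i][j−1]):
dp[1][15] = 6. A witness is vssssv at positions 7,10,12,13,14,15.

6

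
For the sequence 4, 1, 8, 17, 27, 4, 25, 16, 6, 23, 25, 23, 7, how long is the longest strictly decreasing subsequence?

Scanning left to right, the best length ending at each element is: 4→1, 1→2, 8→1, 17→1, 27→1, 4→2, 25→2, 16→3, 6→4, 23→3, 25→2, 23→3, 7→4.
So the longest decreasing subsequence has length 4, e.g. 27, 25, 16, 6.

4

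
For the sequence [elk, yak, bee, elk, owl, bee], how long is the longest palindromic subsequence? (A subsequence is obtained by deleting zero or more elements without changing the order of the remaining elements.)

3

One longest palindromic subsequence is bee owl bee (positions 3,5,6); it reads the same forward and backward, and the interval DP gives dp[1][6] = 3.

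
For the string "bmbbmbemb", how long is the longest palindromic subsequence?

Using dp[i][j] = 2 + dp[i+1][j−1] if the ends match, else max(dp[i+1][j], dp[i][j−1]):
dp[1][9] = 7. A witness is bmbmbmb at positions 1,2,4,5,6,8,9.

7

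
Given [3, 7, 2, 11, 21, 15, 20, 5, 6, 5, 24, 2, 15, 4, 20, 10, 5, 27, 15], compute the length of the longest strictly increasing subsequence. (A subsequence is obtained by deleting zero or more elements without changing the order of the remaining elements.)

7

One longest increasing subsequence is 3, 7, 11, 15, 20, 24, 27 (positions 1,2,4,6,7,11,18), of length 7; no longer one exists.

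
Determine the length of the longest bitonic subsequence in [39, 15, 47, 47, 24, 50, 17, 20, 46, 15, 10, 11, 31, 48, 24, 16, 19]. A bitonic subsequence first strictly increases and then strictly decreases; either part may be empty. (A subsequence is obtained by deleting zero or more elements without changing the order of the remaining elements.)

7

Let inc[i] be the LIS ending at i and dec[i] the longest strictly decreasing subsequence starting at i. inc = [1, 1, 2, 2, 2, 3, 2, 3, 4, 1, 1, 2, 4, 5, 4, 3, 4], dec = [5, 2, 5, 5, 4, 5, 3, 3, 4, 2, 1, 1, 3, 3, 2, 1, 1].
max_i inc[i]+dec[i]−1 = 7, with one witness 39, 47, 50, 46, 31, 24, 19.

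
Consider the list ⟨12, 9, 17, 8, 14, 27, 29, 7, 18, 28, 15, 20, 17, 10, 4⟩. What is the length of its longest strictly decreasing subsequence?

Let dp[i] be the longest decreasing subsequence ending at position i. Then dp = [1, 2, 1, 3, 2, 1, 1, 4, 2, 2, 3, 3, 4, 5, 6].
The maximum is 6; one witness is 29, 28, 20, 17, 10, 4 at positions 7,10,12,13,14,15.

6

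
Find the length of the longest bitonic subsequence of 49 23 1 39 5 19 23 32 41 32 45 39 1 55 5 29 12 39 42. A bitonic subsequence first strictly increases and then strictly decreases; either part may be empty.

Let inc[i] be the LIS ending at i and dec[i] the longest strictly decreasing subsequence starting at i. inc = [1, 1, 1, 2, 2, 3, 4, 5, 6, 5, 7, 6, 1, 8, 2, 5, 3, 6, 7], dec = [5, 3, 1, 4, 2, 2, 2, 3, 4, 3, 4, 3, 1, 3, 1, 2, 1, 1, 1].
max_i inc[i]+dec[i]−1 = 10, with one witness 1, 5, 19, 23, 32, 41, 45, 39, 29, 12.

10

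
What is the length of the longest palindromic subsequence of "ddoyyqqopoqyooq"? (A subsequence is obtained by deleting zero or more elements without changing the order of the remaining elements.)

9

Using dp[i][j] = 2 + dp[i+1][j−1] if the ends match, else max(dp[i+1][j], dp[i][j−1]):
dp[1][15] = 9. A witness is oyqopoqyo at positions 3,5,6,8,9,10,11,12,14.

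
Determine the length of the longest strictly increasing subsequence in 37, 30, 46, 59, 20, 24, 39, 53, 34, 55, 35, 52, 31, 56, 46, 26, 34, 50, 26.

6

Scanning left to right, the best length ending at each element is: 37→1, 30→1, 46→2, 59→3, 20→1, 24→2, 39→3, 53→4, 34→3, 55→5, 35→4, 52→5, 31→3, 56→6, 46→5, 26→3, 34→4, 50→6, 26→3.
So the longest increasing subsequence has length 6, e.g. 20, 24, 39, 53, 55, 56.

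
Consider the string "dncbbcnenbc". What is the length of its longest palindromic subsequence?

7

Using dp[i][j] = 2 + dp[i+1][j−1] if the ends match, else max(dp[i+1][j], dp[i][j−1]):
dp[1][11] = 7. A witness is cbnenbc at positions 3,4,7,8,9,10,11.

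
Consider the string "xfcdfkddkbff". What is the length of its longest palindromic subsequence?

Using dp[i][j] = 2 + dp[i+1][j−1] if the ends match, else max(dp[i+1][j], dp[i][j−1]):
dp[1][12] = 8. A witness is ffkddkff at positions 2,5,6,7,8,9,11,12.

8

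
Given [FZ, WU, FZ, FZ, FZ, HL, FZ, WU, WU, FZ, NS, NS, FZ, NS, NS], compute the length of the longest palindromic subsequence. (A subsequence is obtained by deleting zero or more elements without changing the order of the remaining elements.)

8

Using dp[i][j] = 2 + dp[i+1][j−1] if the ends match, else max(dp[i+1][j], dp[i][j−1]):
dp[1][15] = 8. A witness is FZ WU FZ FZ FZ FZ WU FZ at positions 1,2,3,4,5,7,9,13.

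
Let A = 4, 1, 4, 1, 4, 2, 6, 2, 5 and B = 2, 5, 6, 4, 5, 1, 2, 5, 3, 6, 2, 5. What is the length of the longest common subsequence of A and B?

A longest common subsequence is 4, 1, 2, 6, 2, 5 (length 6); the LCS DP confirms no longer common subsequence exists.

6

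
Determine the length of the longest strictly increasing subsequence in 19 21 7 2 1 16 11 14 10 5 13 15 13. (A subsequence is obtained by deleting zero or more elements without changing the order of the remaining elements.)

Let dp[i] be the longest increasing subsequence ending at position i. Then dp = [1, 2, 1, 1, 1, 2, 2, 3, 2, 2, 3, 4, 3].
The maximum is 4; one witness is 7, 11, 14, 15 at positions 3,7,8,12.

4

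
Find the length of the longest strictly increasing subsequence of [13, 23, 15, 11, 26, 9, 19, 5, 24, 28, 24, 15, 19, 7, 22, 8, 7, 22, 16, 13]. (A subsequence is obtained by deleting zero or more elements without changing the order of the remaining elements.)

Let dp[i] be the longest increasing subsequence ending at position i. Then dp = [1, 2, 2, 1, 3, 1, 3, 1, 4, 5, 4, 2, 3, 2, 4, 3, 2, 4, 4, 4].
The maximum is 5; one witness is 13, 15, 19, 24, 28 at positions 1,3,7,9,10.

5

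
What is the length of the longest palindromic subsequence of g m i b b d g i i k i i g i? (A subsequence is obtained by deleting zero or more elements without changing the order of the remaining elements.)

9

One longest palindromic subsequence is igiikiigi (positions 3,7,8,9,10,11,12,13,14); it reads the same forward and backward, and the interval DP gives dp[1][14] = 9.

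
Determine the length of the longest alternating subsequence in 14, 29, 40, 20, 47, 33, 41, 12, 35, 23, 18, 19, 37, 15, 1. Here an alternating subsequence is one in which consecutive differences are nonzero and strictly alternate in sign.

A longest alternating subsequence is 14, 29, 20, 47, 33, 41, 12, 35, 18, 19, 15 (positions 1,2,4,5,6,7,8,9,11,12,14); its 10 consecutive differences strictly alternate in sign, and length 11 is optimal.

11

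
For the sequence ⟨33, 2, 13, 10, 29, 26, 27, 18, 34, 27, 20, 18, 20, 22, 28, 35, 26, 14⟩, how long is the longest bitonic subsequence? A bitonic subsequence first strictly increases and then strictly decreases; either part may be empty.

9

One longest bitonic subsequence is 2, 13, 26, 27, 34, 27, 20, 18, 14 (positions 2,3,6,7,9,10,11,12,18): it rises to 34 then falls. Length 9 is optimal.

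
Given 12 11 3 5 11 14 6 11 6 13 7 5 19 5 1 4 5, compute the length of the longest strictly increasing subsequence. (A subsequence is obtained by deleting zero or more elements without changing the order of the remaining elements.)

Let dp[i] be the longest increasing subsequence ending at position i. Then dp = [1, 1, 1, 2, 3, 4, 3, 4, 3, 5, 4, 2, 6, 2, 1, 2, 3].
The maximum is 6; one witness is 3, 5, 6, 11, 13, 19 at positions 3,4,7,8,10,13.

6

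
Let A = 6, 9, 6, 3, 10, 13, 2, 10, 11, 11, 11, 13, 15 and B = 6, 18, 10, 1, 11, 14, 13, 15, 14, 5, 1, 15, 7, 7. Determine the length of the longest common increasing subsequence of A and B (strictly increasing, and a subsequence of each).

5

A longest common strictly increasing subsequence is 6, 10, 11, 13, 15 (length 5); it appears in order in both A and B, and no longer such subsequence exists.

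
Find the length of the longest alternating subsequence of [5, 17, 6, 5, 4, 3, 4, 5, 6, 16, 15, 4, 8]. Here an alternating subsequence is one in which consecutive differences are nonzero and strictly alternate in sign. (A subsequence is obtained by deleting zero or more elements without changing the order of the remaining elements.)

Track the best alternating length ending on an up-step vs a down-step at each position: up/down = 1/1, 2/1, 2/3, 1/3, 1/3, 1/3, 4/3, 4/3, 4/3, 4/3, 4/5, 4/5, 6/5.
The maximum over both is 6; one such subsequence is 5, 17, 4, 5, 4, 8.

6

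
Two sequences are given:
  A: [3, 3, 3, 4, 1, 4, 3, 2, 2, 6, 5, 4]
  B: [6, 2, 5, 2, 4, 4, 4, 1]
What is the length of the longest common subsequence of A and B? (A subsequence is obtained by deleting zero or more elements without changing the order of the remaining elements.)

3

A longest common subsequence is 4, 4, 4 (length 3); the LCS DP confirms no longer common subsequence exists.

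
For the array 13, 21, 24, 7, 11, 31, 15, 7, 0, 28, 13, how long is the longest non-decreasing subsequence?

4

Scanning left to right, the best length ending at each element is: 13→1, 21→2, 24→3, 7→1, 11→2, 31→4, 15→3, 7→2, 0→1, 28→4, 13→3.
So the longest non-decreasing subsequence has length 4, e.g. 13, 21, 24, 31.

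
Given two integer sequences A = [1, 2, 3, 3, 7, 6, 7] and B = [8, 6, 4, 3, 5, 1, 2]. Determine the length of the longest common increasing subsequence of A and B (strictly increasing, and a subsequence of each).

For each value that appears in both, track the longest common increasing run ending there.
The best achievable length is 2; one witness is 1, 2 (A-positions 1,2, B-positions 6,7).

2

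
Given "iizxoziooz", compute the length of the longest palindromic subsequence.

Using dp[i][j] = 2 + dp[i+1][j−1] if the ends match, else max(dp[i+1][j], dp[i][j−1]):
dp[1][10] = 5. A witness is zoooz at positions 3,5,8,9,10.

5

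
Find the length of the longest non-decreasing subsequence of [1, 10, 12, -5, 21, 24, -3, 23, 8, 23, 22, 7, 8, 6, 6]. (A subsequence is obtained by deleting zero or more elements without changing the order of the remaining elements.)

Let dp[i] be the longest non-decreasing subsequence ending at position i. Then dp = [1, 2, 3, 1, 4, 5, 2, 5, 3, 6, 5, 3, 4, 3, 4].
The maximum is 6; one witness is 1, 10, 12, 21, 23, 23 at positions 1,2,3,5,8,10.

6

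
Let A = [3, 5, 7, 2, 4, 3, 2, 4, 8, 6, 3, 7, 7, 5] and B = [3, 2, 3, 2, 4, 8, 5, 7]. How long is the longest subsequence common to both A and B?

A longest common subsequence is 3, 2, 3, 2, 4, 8, 7 (length 7); the LCS DP confirms no longer common subsequence exists.

7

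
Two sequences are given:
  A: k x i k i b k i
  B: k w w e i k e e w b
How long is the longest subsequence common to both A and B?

4

Backtracking the LCS table gives one alignment: k (A1,B1) → i (A3,B5) → k (A4,B6) → b (A6,B10).
So the longest common subsequence has length 4.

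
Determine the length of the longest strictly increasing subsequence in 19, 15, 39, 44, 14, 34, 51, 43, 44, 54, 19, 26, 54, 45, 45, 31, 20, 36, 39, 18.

Let dp[i] be the longest increasing subsequence ending at position i. Then dp = [1, 1, 2, 3, 1, 2, 4, 3, 4, 5, 2, 3, 5, 5, 5, 4, 3, 5, 6, 2].
The maximum is 6; one witness is 15, 19, 26, 31, 36, 39 at positions 2,11,12,16,18,19.

6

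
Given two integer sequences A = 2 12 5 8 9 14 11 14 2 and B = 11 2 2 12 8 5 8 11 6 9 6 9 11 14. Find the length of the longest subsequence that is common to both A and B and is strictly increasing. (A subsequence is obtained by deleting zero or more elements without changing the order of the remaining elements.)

For each value that appears in both, track the longest common increasing run ending there.
The best achievable length is 6; one witness is 2, 5, 8, 9, 11, 14 (A-positions 1,3,4,5,7,8, B-positions 2,6,7,10,13,14).

6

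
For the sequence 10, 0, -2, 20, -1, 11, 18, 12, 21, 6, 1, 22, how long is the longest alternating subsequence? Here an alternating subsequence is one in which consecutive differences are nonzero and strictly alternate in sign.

9

Track the best alternating length ending on an up-step vs a down-step at each position: up/down = 1/1, 1/2, 1/2, 3/1, 3/4, 5/4, 5/4, 5/6, 7/1, 5/8, 5/8, 9/1.
The maximum over both is 9; one such subsequence is 10, 0, 20, -1, 18, 12, 21, 6, 22.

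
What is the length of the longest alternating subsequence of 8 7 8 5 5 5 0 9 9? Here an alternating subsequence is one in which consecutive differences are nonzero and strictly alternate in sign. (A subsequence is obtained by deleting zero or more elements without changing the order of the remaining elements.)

5

A longest alternating subsequence is 8, 7, 8, 5, 9 (positions 1,2,3,4,8); its 4 consecutive differences strictly alternate in sign, and length 5 is optimal.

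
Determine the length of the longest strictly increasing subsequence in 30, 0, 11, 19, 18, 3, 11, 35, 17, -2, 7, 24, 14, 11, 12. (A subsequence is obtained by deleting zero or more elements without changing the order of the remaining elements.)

Let dp[i] be the longest increasing subsequence ending at position i. Then dp = [1, 1, 2, 3, 3, 2, 3, 4, 4, 1, 3, 5, 4, 4, 5].
The maximum is 5; one witness is 0, 3, 11, 17, 24 at positions 2,6,7,9,12.

5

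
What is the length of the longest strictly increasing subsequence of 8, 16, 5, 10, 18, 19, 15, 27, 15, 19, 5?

5

One longest increasing subsequence is 8, 16, 18, 19, 27 (positions 1,2,5,6,8), of length 5; no longer one exists.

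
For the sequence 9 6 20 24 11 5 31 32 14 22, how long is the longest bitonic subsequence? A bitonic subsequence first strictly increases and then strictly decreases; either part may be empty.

One longest bitonic subsequence is 9, 20, 24, 31, 32, 22 (positions 1,3,4,7,8,10): it rises to 32 then falls. Length 6 is optimal.

6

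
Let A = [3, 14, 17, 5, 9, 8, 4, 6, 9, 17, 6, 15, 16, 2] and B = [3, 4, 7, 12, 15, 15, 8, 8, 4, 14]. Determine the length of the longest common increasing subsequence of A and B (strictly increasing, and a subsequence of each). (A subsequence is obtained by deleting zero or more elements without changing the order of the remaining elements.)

A longest common strictly increasing subsequence is 3, 4, 15 (length 3); it appears in order in both A and B, and no longer such subsequence exists.

3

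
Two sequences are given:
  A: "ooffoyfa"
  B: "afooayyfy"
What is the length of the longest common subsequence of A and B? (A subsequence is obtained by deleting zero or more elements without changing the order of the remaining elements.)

4

A longest common subsequence is oofy (length 4); the LCS DP confirms no longer common subsequence exists.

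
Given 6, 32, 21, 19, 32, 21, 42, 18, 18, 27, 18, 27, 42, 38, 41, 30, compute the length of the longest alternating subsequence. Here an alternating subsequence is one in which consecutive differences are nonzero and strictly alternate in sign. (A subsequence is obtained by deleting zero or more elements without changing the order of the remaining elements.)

Track the best alternating length ending on an up-step vs a down-step at each position: up/down = 1/1, 2/1, 2/3, 2/3, 4/1, 4/5, 6/1, 2/7, 2/7, 8/7, 2/9, 10/7, 10/1, 10/11, 12/11, 10/13.
The maximum over both is 13; one such subsequence is 6, 32, 21, 32, 21, 42, 18, 27, 18, 42, 38, 41, 30.

13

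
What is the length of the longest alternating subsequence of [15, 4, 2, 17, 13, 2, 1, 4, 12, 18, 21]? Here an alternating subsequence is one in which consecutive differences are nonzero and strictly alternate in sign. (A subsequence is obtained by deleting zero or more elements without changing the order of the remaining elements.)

5

A longest alternating subsequence is 15, 4, 17, 2, 4 (positions 1,2,4,6,8); its 4 consecutive differences strictly alternate in sign, and length 5 is optimal.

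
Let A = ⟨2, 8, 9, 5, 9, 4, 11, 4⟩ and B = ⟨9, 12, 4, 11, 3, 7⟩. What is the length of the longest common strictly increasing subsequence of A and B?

2

For each value that appears in both, track the longest common increasing run ending there.
The best achievable length is 2; one witness is 9, 11 (A-positions 3,7, B-positions 1,4).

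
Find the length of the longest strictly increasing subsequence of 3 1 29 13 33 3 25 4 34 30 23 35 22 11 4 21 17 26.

Let dp[i] be the longest increasing subsequence ending at position i. Then dp = [1, 1, 2, 2, 3, 2, 3, 3, 4, 4, 4, 5, 4, 4, 3, 5, 5, 6].
The maximum is 6; one witness is 1, 3, 4, 11, 21, 26 at positions 2,6,8,14,16,18.

6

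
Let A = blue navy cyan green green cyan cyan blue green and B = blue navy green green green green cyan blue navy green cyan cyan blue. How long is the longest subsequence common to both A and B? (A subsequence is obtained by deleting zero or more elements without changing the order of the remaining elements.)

A longest common subsequence is blue, navy, cyan, green, cyan, cyan, blue (length 7); the LCS DP confirms no longer common subsequence exists.

7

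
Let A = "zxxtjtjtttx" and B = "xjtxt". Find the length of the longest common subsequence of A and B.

4

Backtracking the LCS table gives one alignment: x (A3,B1) → j (A5,B2) → t (A6,B3) → t (A10,B5).
So the longest common subsequence has length 4.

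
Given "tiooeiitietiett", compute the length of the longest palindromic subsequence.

9

One longest palindromic subsequence is teitetiet (positions 1,5,6,8,10,11,12,13,15); it reads the same forward and backward, and the interval DP gives dp[1][15] = 9.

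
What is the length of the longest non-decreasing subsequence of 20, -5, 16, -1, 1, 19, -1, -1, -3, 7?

Let dp[i] be the longest non-decreasing subsequence ending at position i. Then dp = [1, 1, 2, 2, 3, 4, 3, 4, 2, 5].
The maximum is 5; one witness is -5, -1, -1, -1, 7 at positions 2,4,7,8,10.

5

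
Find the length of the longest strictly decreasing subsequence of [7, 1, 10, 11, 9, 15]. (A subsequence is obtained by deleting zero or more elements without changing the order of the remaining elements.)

2

Let dp[i] be the longest decreasing subsequence ending at position i. Then dp = [1, 2, 1, 1, 2, 1].
The maximum is 2; one witness is 7, 1 at positions 1,2.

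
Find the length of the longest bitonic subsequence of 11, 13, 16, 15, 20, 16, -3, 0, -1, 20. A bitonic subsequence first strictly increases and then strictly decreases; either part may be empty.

Let inc[i] be the LIS ending at i and dec[i] the longest strictly decreasing subsequence starting at i. inc = [1, 2, 3, 3, 4, 4, 1, 2, 2, 5], dec = [3, 3, 4, 3, 4, 3, 1, 2, 1, 1].
max_i inc[i]+dec[i]−1 = 7, with one witness 11, 13, 16, 20, 16, 0, -1.

7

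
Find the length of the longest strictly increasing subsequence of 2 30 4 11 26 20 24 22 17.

5

Let dp[i] be the longest increasing subsequence ending at position i. Then dp = [1, 2, 2, 3, 4, 4, 5, 5, 4].
The maximum is 5; one witness is 2, 4, 11, 20, 24 at positions 1,3,4,6,7.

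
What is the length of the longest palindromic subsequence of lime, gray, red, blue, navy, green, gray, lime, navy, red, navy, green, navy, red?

9

One longest palindromic subsequence is red navy green navy red navy green navy red (positions 3,5,6,9,10,11,12,13,14); it reads the same forward and backward, and the interval DP gives dp[1][14] = 9.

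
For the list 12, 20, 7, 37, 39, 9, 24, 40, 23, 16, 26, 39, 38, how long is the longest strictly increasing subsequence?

One longest increasing subsequence is 12, 20, 37, 39, 40 (positions 1,2,4,5,8), of length 5; no longer one exists.

5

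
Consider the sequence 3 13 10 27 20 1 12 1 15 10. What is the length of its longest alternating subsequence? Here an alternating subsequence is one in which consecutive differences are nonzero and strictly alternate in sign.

A longest alternating subsequence is 3, 13, 10, 27, 1, 12, 1, 15, 10 (positions 1,2,3,4,6,7,8,9,10); its 8 consecutive differences strictly alternate in sign, and length 9 is optimal.

9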